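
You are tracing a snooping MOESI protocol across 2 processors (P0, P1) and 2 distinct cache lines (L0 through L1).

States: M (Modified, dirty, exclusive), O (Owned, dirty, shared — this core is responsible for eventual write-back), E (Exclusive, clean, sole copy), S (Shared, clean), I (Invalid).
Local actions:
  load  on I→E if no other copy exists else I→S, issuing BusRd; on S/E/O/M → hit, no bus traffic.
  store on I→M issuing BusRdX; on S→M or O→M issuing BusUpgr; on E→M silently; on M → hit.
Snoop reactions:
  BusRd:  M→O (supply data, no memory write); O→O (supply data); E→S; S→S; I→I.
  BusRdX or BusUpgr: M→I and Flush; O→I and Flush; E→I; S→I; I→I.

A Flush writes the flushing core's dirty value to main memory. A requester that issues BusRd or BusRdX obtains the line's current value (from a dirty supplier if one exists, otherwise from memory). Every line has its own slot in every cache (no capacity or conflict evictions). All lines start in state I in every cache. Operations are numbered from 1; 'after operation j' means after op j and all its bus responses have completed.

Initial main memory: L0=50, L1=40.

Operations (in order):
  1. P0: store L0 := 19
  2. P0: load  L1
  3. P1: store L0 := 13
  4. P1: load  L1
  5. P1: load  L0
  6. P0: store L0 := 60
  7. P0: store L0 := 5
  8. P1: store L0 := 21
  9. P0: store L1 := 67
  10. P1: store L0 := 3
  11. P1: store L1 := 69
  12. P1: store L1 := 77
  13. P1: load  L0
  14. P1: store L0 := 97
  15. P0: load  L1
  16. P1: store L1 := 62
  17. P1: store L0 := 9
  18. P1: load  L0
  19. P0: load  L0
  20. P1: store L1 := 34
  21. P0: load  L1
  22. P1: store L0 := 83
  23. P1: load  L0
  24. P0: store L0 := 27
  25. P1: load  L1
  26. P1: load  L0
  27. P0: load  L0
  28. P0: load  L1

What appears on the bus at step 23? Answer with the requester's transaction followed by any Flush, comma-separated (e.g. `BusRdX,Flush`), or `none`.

[1] P0: store L0 := 19 | P0:M(19), P1:I | bus: BusRdX
[2] P0: load  L1 | P0:E(40), P1:I | bus: BusRd
[3] P1: store L0 := 13 | P0:I, P1:M(13) | bus: BusRdX,Flush
[4] P1: load  L1 | P0:S(40), P1:S(40) | bus: BusRd
[5] P1: load  L0 | P0:I, P1:M(13) | bus: none
[6] P0: store L0 := 60 | P0:M(60), P1:I | bus: BusRdX,Flush
[7] P0: store L0 := 5 | P0:M(5), P1:I | bus: none
[8] P1: store L0 := 21 | P0:I, P1:M(21) | bus: BusRdX,Flush
[9] P0: store L1 := 67 | P0:M(67), P1:I | bus: BusUpgr
[10] P1: store L0 := 3 | P0:I, P1:M(3) | bus: none
[11] P1: store L1 := 69 | P0:I, P1:M(69) | bus: BusRdX,Flush
[12] P1: store L1 := 77 | P0:I, P1:M(77) | bus: none
[13] P1: load  L0 | P0:I, P1:M(3) | bus: none
[14] P1: store L0 := 97 | P0:I, P1:M(97) | bus: none
[15] P0: load  L1 | P0:S(77), P1:O(77) | bus: BusRd
[16] P1: store L1 := 62 | P0:I, P1:M(62) | bus: BusUpgr
[17] P1: store L0 := 9 | P0:I, P1:M(9) | bus: none
[18] P1: load  L0 | P0:I, P1:M(9) | bus: none
[19] P0: load  L0 | P0:S(9), P1:O(9) | bus: BusRd
[20] P1: store L1 := 34 | P0:I, P1:M(34) | bus: none
[21] P0: load  L1 | P0:S(34), P1:O(34) | bus: BusRd
[22] P1: store L0 := 83 | P0:I, P1:M(83) | bus: BusUpgr
[23] P1: load  L0 | P0:I, P1:M(83) | bus: none
[24] P0: store L0 := 27 | P0:M(27), P1:I | bus: BusRdX,Flush
[25] P1: load  L1 | P0:S(34), P1:O(34) | bus: none
[26] P1: load  L0 | P0:O(27), P1:S(27) | bus: BusRd
[27] P0: load  L0 | P0:O(27), P1:S(27) | bus: none
[28] P0: load  L1 | P0:S(34), P1:O(34) | bus: none

bus = none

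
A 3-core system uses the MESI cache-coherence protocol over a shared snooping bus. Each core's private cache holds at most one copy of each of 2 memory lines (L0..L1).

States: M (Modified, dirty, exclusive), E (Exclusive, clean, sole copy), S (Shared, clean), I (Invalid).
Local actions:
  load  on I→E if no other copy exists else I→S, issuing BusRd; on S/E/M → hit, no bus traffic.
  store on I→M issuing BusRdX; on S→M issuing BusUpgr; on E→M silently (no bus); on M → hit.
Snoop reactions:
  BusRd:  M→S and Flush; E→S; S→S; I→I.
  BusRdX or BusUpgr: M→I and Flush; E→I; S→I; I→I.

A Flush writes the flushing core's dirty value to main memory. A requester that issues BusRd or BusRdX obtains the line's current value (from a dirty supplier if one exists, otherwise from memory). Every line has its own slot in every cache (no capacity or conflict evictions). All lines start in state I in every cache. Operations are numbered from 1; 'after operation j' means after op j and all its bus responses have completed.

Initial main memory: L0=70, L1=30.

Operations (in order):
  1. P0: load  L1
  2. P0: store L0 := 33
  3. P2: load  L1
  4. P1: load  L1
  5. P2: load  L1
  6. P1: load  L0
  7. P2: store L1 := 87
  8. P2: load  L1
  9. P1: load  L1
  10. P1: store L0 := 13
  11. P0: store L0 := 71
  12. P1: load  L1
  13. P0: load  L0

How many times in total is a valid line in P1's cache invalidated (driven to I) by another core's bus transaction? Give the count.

invalidations = 2

[1] P0: load  L1 | P0:E(30), P1:I, P2:I | bus: BusRd
[2] P0: store L0 := 33 | P0:M(33), P1:I, P2:I | bus: BusRdX
[3] P2: load  L1 | P0:S(30), P1:I, P2:S(30) | bus: BusRd
[4] P1: load  L1 | P0:S(30), P1:S(30), P2:S(30) | bus: BusRd
[5] P2: load  L1 | P0:S(30), P1:S(30), P2:S(30) | bus: none
[6] P1: load  L0 | P0:S(33), P1:S(33), P2:I | bus: BusRd,Flush
[7] P2: store L1 := 87 | P0:I, P1:I, P2:M(87) | bus: BusUpgr
[8] P2: load  L1 | P0:I, P1:I, P2:M(87) | bus: none
[9] P1: load  L1 | P0:I, P1:S(87), P2:S(87) | bus: BusRd,Flush
[10] P1: store L0 := 13 | P0:I, P1:M(13), P2:I | bus: BusUpgr
[11] P0: store L0 := 71 | P0:M(71), P1:I, P2:I | bus: BusRdX,Flush
[12] P1: load  L1 | P0:I, P1:S(87), P2:S(87) | bus: none
[13] P0: load  L0 | P0:M(71), P1:I, P2:I | bus: none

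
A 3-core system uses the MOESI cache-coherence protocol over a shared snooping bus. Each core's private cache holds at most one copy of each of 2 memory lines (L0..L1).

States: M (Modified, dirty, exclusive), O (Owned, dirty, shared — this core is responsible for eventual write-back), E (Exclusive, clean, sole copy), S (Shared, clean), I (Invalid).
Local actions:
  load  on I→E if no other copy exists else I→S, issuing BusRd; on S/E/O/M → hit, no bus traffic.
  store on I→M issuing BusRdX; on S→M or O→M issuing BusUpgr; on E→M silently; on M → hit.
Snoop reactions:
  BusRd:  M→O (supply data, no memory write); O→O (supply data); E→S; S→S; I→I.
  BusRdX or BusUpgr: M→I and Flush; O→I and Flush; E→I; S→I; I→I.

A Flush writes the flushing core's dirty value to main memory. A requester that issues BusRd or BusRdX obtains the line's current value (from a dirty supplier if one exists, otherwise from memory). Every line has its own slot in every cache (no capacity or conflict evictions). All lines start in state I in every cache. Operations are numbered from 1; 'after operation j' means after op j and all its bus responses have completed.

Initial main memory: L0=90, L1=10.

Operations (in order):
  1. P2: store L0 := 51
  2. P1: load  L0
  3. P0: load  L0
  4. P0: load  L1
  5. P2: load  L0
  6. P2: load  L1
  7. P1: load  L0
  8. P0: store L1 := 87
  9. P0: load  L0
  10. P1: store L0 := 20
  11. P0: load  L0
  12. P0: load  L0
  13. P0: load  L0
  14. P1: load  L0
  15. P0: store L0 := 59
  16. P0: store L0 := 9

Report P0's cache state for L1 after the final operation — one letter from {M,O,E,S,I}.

state = M

1. P2: store L0 := 51  bus=[BusRdX]  L0: P0=I P1=I P2=M  mem[L0]=90
2. P1: load  L0  bus=[BusRd]  L0: P0=I P1=S P2=O  mem[L0]=90
3. P0: load  L0  bus=[BusRd]  L0: P0=S P1=S P2=O  mem[L0]=90
4. P0: load  L1  bus=[BusRd]  L1: P0=E P1=I P2=I  mem[L1]=10
5. P2: load  L0  bus=[-]  L0: P0=S P1=S P2=O  mem[L0]=90
6. P2: load  L1  bus=[BusRd]  L1: P0=S P1=I P2=S  mem[L1]=10
7. P1: load  L0  bus=[-]  L0: P0=S P1=S P2=O  mem[L0]=90
8. P0: store L1 := 87  bus=[BusUpgr]  L1: P0=M P1=I P2=I  mem[L1]=10
9. P0: load  L0  bus=[-]  L0: P0=S P1=S P2=O  mem[L0]=90
10. P1: store L0 := 20  bus=[BusUpgr,Flush]  L0: P0=I P1=M P2=I  mem[L0]=51
11. P0: load  L0  bus=[BusRd]  L0: P0=S P1=O P2=I  mem[L0]=51
12. P0: load  L0  bus=[-]  L0: P0=S P1=O P2=I  mem[L0]=51
13. P0: load  L0  bus=[-]  L0: P0=S P1=O P2=I  mem[L0]=51
14. P1: load  L0  bus=[-]  L0: P0=S P1=O P2=I  mem[L0]=51
15. P0: store L0 := 59  bus=[BusUpgr,Flush]  L0: P0=M P1=I P2=I  mem[L0]=20
16. P0: store L0 := 9  bus=[-]  L0: P0=M P1=I P2=I  mem[L0]=20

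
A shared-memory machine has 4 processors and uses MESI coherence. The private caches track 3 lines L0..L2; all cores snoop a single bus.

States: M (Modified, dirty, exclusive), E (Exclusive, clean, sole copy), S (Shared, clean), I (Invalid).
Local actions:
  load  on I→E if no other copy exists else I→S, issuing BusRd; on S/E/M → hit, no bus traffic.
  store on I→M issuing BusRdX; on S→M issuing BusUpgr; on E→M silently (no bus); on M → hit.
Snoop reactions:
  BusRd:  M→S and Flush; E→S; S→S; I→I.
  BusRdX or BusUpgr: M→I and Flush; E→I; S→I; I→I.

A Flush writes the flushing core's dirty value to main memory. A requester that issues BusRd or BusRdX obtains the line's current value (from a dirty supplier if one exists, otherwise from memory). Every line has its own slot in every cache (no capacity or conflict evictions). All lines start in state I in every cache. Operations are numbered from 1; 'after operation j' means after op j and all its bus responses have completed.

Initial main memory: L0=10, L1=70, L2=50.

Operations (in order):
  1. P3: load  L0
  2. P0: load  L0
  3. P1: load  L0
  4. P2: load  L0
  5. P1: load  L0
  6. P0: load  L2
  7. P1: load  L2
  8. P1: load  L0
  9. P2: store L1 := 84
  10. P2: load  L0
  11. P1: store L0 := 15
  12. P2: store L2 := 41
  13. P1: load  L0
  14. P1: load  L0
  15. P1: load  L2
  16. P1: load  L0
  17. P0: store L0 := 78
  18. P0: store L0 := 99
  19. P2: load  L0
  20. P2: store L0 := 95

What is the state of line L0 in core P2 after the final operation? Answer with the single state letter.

state = M

  op1 P3: load  L0 → I/I/I/E on L0; bus BusRd; mem=10
  op2 P0: load  L0 → S/I/I/S on L0; bus BusRd; mem=10
  op3 P1: load  L0 → S/S/I/S on L0; bus BusRd; mem=10
  op4 P2: load  L0 → S/S/S/S on L0; bus BusRd; mem=10
  op5 P1: load  L0 → S/S/S/S on L0; bus (none); mem=10
  op6 P0: load  L2 → E/I/I/I on L2; bus BusRd; mem=50
  op7 P1: load  L2 → S/S/I/I on L2; bus BusRd; mem=50
  op8 P1: load  L0 → S/S/S/S on L0; bus (none); mem=10
  op9 P2: store L1 := 84 → I/I/M/I on L1; bus BusRdX; mem=70
  op10 P2: load  L0 → S/S/S/S on L0; bus (none); mem=10
  op11 P1: store L0 := 15 → I/M/I/I on L0; bus BusUpgr; mem=10
  op12 P2: store L2 := 41 → I/I/M/I on L2; bus BusRdX; mem=50
  op13 P1: load  L0 → I/M/I/I on L0; bus (none); mem=10
  op14 P1: load  L0 → I/M/I/I on L0; bus (none); mem=10
  op15 P1: load  L2 → I/S/S/I on L2; bus BusRd Flush; mem=41
  op16 P1: load  L0 → I/M/I/I on L0; bus (none); mem=10
  op17 P0: store L0 := 78 → M/I/I/I on L0; bus BusRdX Flush; mem=15
  op18 P0: store L0 := 99 → M/I/I/I on L0; bus (none); mem=15
  op19 P2: load  L0 → S/I/S/I on L0; bus BusRd Flush; mem=99
  op20 P2: store L0 := 95 → I/I/M/I on L0; bus BusUpgr; mem=99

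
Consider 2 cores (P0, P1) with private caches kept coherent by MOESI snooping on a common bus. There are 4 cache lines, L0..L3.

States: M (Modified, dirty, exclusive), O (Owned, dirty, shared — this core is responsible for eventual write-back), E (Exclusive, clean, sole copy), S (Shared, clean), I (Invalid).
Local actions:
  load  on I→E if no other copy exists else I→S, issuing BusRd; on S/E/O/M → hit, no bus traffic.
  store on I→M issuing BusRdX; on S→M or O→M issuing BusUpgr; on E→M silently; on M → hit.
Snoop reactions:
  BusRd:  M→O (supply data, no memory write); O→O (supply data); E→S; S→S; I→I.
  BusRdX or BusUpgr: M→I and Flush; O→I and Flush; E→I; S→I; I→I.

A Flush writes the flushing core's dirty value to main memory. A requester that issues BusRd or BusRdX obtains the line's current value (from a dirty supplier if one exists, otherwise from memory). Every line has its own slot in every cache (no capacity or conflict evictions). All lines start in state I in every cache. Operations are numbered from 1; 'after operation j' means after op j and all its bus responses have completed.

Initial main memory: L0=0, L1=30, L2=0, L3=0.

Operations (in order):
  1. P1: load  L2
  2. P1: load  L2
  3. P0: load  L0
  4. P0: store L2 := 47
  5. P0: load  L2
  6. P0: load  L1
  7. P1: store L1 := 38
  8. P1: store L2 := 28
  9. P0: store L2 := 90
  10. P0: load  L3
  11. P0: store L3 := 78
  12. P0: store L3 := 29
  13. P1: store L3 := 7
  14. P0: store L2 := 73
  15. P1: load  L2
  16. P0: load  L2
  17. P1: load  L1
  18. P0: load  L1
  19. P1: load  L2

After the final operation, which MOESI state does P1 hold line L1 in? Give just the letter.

  op1 P1: load  L2 → I/E on L2; bus BusRd; mem=0
  op2 P1: load  L2 → I/E on L2; bus (none); mem=0
  op3 P0: load  L0 → E/I on L0; bus BusRd; mem=0
  op4 P0: store L2 := 47 → M/I on L2; bus BusRdX; mem=0
  op5 P0: load  L2 → M/I on L2; bus (none); mem=0
  op6 P0: load  L1 → E/I on L1; bus BusRd; mem=30
  op7 P1: store L1 := 38 → I/M on L1; bus BusRdX; mem=30
  op8 P1: store L2 := 28 → I/M on L2; bus BusRdX Flush; mem=47
  op9 P0: store L2 := 90 → M/I on L2; bus BusRdX Flush; mem=28
  op10 P0: load  L3 → E/I on L3; bus BusRd; mem=0
  op11 P0: store L3 := 78 → M/I on L3; bus (none); mem=0
  op12 P0: store L3 := 29 → M/I on L3; bus (none); mem=0
  op13 P1: store L3 := 7 → I/M on L3; bus BusRdX Flush; mem=29
  op14 P0: store L2 := 73 → M/I on L2; bus (none); mem=28
  op15 P1: load  L2 → O/S on L2; bus BusRd; mem=28
  op16 P0: load  L2 → O/S on L2; bus (none); mem=28
  op17 P1: load  L1 → I/M on L1; bus (none); mem=30
  op18 P0: load  L1 → S/O on L1; bus BusRd; mem=30
  op19 P1: load  L2 → O/S on L2; bus (none); mem=28

state = O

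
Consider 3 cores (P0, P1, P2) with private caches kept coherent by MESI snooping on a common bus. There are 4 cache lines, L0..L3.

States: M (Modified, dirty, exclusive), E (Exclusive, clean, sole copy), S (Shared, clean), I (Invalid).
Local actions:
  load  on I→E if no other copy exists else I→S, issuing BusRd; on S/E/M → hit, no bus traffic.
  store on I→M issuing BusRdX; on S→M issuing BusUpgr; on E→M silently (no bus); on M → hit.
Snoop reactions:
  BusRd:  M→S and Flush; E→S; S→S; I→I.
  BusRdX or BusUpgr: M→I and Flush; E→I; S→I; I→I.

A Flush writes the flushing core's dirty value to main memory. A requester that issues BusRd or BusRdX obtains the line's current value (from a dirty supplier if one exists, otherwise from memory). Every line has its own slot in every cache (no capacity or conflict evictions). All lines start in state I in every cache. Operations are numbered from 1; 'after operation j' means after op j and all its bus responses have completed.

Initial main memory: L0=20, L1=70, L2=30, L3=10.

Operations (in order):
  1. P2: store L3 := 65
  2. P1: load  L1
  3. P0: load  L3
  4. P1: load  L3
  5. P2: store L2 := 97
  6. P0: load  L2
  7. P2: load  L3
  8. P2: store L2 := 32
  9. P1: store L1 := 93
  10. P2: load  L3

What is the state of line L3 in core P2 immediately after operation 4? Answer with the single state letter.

state = S

1. P2: store L3 := 65  bus=[BusRdX]  L3: P0=I P1=I P2=M  mem[L3]=10
2. P1: load  L1  bus=[BusRd]  L1: P0=I P1=E P2=I  mem[L1]=70
3. P0: load  L3  bus=[BusRd,Flush]  L3: P0=S P1=I P2=S  mem[L3]=65
4. P1: load  L3  bus=[BusRd]  L3: P0=S P1=S P2=S  mem[L3]=65
5. P2: store L2 := 97  bus=[BusRdX]  L2: P0=I P1=I P2=M  mem[L2]=30
6. P0: load  L2  bus=[BusRd,Flush]  L2: P0=S P1=I P2=S  mem[L2]=97
7. P2: load  L3  bus=[-]  L3: P0=S P1=S P2=S  mem[L3]=65
8. P2: store L2 := 32  bus=[BusUpgr]  L2: P0=I P1=I P2=M  mem[L2]=97
9. P1: store L1 := 93  bus=[-]  L1: P0=I P1=M P2=I  mem[L1]=70
10. P2: load  L3  bus=[-]  L3: P0=S P1=S P2=S  mem[L3]=65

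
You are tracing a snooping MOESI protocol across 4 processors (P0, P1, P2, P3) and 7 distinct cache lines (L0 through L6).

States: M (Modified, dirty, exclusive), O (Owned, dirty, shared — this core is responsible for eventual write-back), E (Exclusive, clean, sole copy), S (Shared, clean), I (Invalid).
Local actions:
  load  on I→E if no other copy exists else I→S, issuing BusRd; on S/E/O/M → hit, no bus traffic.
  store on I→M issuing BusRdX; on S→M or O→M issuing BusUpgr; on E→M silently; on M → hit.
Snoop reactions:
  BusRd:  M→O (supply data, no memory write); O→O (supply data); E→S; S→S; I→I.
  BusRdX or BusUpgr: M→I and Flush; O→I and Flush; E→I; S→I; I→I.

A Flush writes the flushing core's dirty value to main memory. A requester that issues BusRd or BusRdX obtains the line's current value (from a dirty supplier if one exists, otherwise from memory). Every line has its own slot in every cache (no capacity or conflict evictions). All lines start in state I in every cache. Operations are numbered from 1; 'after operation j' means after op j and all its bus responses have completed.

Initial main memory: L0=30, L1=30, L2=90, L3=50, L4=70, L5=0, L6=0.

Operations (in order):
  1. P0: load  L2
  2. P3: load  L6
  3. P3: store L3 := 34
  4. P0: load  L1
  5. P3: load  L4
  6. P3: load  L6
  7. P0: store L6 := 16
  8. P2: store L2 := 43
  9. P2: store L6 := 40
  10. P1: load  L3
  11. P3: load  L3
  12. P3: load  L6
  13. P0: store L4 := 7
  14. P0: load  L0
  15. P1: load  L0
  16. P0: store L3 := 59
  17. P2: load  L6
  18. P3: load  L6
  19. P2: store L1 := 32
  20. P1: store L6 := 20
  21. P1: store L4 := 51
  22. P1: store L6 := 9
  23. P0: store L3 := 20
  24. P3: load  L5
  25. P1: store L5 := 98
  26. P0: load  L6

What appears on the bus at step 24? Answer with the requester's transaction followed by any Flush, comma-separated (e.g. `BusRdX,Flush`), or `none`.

  op1 P0: load  L2 → E/I/I/I on L2; bus BusRd; mem=90
  op2 P3: load  L6 → I/I/I/E on L6; bus BusRd; mem=0
  op3 P3: store L3 := 34 → I/I/I/M on L3; bus BusRdX; mem=50
  op4 P0: load  L1 → E/I/I/I on L1; bus BusRd; mem=30
  op5 P3: load  L4 → I/I/I/E on L4; bus BusRd; mem=70
  op6 P3: load  L6 → I/I/I/E on L6; bus (none); mem=0
  op7 P0: store L6 := 16 → M/I/I/I on L6; bus BusRdX; mem=0
  op8 P2: store L2 := 43 → I/I/M/I on L2; bus BusRdX; mem=90
  op9 P2: store L6 := 40 → I/I/M/I on L6; bus BusRdX Flush; mem=16
  op10 P1: load  L3 → I/S/I/O on L3; bus BusRd; mem=50
  op11 P3: load  L3 → I/S/I/O on L3; bus (none); mem=50
  op12 P3: load  L6 → I/I/O/S on L6; bus BusRd; mem=16
  op13 P0: store L4 := 7 → M/I/I/I on L4; bus BusRdX; mem=70
  op14 P0: load  L0 → E/I/I/I on L0; bus BusRd; mem=30
  op15 P1: load  L0 → S/S/I/I on L0; bus BusRd; mem=30
  op16 P0: store L3 := 59 → M/I/I/I on L3; bus BusRdX Flush; mem=34
  op17 P2: load  L6 → I/I/O/S on L6; bus (none); mem=16
  op18 P3: load  L6 → I/I/O/S on L6; bus (none); mem=16
  op19 P2: store L1 := 32 → I/I/M/I on L1; bus BusRdX; mem=30
  op20 P1: store L6 := 20 → I/M/I/I on L6; bus BusRdX Flush; mem=40
  op21 P1: store L4 := 51 → I/M/I/I on L4; bus BusRdX Flush; mem=7
  op22 P1: store L6 := 9 → I/M/I/I on L6; bus (none); mem=40
  op23 P0: store L3 := 20 → M/I/I/I on L3; bus (none); mem=34
  op24 P3: load  L5 → I/I/I/E on L5; bus BusRd; mem=0
  op25 P1: store L5 := 98 → I/M/I/I on L5; bus BusRdX; mem=0
  op26 P0: load  L6 → S/O/I/I on L6; bus BusRd; mem=40

bus = BusRd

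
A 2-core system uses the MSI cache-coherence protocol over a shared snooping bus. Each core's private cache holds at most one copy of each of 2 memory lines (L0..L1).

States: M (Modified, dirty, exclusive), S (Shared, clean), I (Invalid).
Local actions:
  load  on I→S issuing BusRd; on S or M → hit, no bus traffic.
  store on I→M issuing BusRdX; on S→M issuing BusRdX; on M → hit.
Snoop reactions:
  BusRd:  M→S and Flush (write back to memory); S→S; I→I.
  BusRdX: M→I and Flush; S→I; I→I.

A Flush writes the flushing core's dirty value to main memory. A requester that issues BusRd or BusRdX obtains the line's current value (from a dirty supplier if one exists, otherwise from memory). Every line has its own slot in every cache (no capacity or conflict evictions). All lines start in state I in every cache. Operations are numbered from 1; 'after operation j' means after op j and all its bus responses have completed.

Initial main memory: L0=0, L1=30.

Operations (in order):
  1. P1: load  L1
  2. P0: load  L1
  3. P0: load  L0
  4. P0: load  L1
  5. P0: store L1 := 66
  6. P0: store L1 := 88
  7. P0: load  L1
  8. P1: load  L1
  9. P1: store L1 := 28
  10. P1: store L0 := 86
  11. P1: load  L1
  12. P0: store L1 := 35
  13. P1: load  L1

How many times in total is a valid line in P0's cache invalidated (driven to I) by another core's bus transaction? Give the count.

invalidations = 2

[1] P1: load  L1 | P0:I, P1:S(30) | bus: BusRd
[2] P0: load  L1 | P0:S(30), P1:S(30) | bus: BusRd
[3] P0: load  L0 | P0:S(0), P1:I | bus: BusRd
[4] P0: load  L1 | P0:S(30), P1:S(30) | bus: none
[5] P0: store L1 := 66 | P0:M(66), P1:I | bus: BusRdX
[6] P0: store L1 := 88 | P0:M(88), P1:I | bus: none
[7] P0: load  L1 | P0:M(88), P1:I | bus: none
[8] P1: load  L1 | P0:S(88), P1:S(88) | bus: BusRd,Flush
[9] P1: store L1 := 28 | P0:I, P1:M(28) | bus: BusRdX
[10] P1: store L0 := 86 | P0:I, P1:M(86) | bus: BusRdX
[11] P1: load  L1 | P0:I, P1:M(28) | bus: none
[12] P0: store L1 := 35 | P0:M(35), P1:I | bus: BusRdX,Flush
[13] P1: load  L1 | P0:S(35), P1:S(35) | bus: BusRd,Flush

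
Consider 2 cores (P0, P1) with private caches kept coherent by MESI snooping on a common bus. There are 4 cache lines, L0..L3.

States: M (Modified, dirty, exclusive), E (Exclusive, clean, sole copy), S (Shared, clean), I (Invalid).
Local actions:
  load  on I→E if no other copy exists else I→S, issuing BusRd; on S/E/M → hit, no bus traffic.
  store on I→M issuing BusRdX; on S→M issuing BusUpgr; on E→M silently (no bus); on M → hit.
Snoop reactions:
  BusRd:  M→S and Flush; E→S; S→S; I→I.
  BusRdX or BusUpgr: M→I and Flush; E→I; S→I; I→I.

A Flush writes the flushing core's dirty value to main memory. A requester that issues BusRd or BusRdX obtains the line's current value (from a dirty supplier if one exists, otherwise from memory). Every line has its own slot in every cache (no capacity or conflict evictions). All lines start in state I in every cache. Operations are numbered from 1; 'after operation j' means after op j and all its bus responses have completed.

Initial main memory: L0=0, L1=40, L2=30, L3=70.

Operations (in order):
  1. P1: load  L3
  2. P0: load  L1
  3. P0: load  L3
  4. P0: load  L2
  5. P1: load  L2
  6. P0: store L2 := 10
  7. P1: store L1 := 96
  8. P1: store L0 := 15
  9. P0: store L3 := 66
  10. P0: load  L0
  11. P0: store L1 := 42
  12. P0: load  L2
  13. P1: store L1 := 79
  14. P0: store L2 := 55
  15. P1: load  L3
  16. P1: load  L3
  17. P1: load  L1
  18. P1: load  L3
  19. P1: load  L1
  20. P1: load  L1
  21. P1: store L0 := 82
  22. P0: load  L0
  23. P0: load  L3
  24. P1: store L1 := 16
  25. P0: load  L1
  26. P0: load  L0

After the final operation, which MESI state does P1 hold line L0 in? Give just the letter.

state = S

1. P1: load  L3  bus=[BusRd]  L3: P0=I P1=E  mem[L3]=70
2. P0: load  L1  bus=[BusRd]  L1: P0=E P1=I  mem[L1]=40
3. P0: load  L3  bus=[BusRd]  L3: P0=S P1=S  mem[L3]=70
4. P0: load  L2  bus=[BusRd]  L2: P0=E P1=I  mem[L2]=30
5. P1: load  L2  bus=[BusRd]  L2: P0=S P1=S  mem[L2]=30
6. P0: store L2 := 10  bus=[BusUpgr]  L2: P0=M P1=I  mem[L2]=30
7. P1: store L1 := 96  bus=[BusRdX]  L1: P0=I P1=M  mem[L1]=40
8. P1: store L0 := 15  bus=[BusRdX]  L0: P0=I P1=M  mem[L0]=0
9. P0: store L3 := 66  bus=[BusUpgr]  L3: P0=M P1=I  mem[L3]=70
10. P0: load  L0  bus=[BusRd,Flush]  L0: P0=S P1=S  mem[L0]=15
11. P0: store L1 := 42  bus=[BusRdX,Flush]  L1: P0=M P1=I  mem[L1]=96
12. P0: load  L2  bus=[-]  L2: P0=M P1=I  mem[L2]=30
13. P1: store L1 := 79  bus=[BusRdX,Flush]  L1: P0=I P1=M  mem[L1]=42
14. P0: store L2 := 55  bus=[-]  L2: P0=M P1=I  mem[L2]=30
15. P1: load  L3  bus=[BusRd,Flush]  L3: P0=S P1=S  mem[L3]=66
16. P1: load  L3  bus=[-]  L3: P0=S P1=S  mem[L3]=66
17. P1: load  L1  bus=[-]  L1: P0=I P1=M  mem[L1]=42
18. P1: load  L3  bus=[-]  L3: P0=S P1=S  mem[L3]=66
19. P1: load  L1  bus=[-]  L1: P0=I P1=M  mem[L1]=42
20. P1: load  L1  bus=[-]  L1: P0=I P1=M  mem[L1]=42
21. P1: store L0 := 82  bus=[BusUpgr]  L0: P0=I P1=M  mem[L0]=15
22. P0: load  L0  bus=[BusRd,Flush]  L0: P0=S P1=S  mem[L0]=82
23. P0: load  L3  bus=[-]  L3: P0=S P1=S  mem[L3]=66
24. P1: store L1 := 16  bus=[-]  L1: P0=I P1=M  mem[L1]=42
25. P0: load  L1  bus=[BusRd,Flush]  L1: P0=S P1=S  mem[L1]=16
26. P0: load  L0  bus=[-]  L0: P0=S P1=S  mem[L0]=82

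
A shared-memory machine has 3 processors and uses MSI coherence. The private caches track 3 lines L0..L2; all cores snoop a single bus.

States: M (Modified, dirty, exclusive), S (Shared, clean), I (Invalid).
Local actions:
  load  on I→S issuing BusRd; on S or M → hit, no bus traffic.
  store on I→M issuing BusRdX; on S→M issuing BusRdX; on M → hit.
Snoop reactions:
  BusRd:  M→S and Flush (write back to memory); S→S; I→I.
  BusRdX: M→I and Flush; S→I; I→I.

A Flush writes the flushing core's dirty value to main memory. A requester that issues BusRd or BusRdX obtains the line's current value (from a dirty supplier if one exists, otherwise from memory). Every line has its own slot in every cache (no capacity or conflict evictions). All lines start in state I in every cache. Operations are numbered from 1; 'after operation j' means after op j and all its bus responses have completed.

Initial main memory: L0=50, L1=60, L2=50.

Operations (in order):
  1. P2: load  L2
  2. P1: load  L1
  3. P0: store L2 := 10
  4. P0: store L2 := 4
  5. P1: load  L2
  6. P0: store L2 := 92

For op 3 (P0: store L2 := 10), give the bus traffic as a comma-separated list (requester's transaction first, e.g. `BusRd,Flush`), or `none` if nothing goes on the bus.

bus = BusRdX

  op1 P2: load  L2 → I/I/S on L2; bus BusRd; mem=50
  op2 P1: load  L1 → I/S/I on L1; bus BusRd; mem=60
  op3 P0: store L2 := 10 → M/I/I on L2; bus BusRdX; mem=50
  op4 P0: store L2 := 4 → M/I/I on L2; bus (none); mem=50
  op5 P1: load  L2 → S/S/I on L2; bus BusRd Flush; mem=4
  op6 P0: store L2 := 92 → M/I/I on L2; bus BusRdX; mem=4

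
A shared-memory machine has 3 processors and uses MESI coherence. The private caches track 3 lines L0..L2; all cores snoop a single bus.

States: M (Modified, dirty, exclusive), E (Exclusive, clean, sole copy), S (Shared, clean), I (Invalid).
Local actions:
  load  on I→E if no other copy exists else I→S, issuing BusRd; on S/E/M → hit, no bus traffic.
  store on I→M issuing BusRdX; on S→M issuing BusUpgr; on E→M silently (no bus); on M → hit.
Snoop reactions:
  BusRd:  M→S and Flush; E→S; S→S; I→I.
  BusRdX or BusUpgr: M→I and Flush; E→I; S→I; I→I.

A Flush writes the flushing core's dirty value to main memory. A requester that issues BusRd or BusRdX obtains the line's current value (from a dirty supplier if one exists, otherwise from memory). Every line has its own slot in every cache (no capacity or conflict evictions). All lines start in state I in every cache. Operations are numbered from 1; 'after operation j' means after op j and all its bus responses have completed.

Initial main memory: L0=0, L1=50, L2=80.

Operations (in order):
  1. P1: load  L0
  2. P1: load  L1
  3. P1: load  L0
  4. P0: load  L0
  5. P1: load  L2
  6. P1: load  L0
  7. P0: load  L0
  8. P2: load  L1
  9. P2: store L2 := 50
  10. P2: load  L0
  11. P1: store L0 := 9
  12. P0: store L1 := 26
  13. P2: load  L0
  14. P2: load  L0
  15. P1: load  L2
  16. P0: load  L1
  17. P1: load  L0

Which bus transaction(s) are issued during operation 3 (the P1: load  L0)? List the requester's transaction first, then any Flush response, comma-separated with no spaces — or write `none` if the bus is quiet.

1. P1: load  L0  bus=[BusRd]  L0: P0=I P1=E P2=I  mem[L0]=0
2. P1: load  L1  bus=[BusRd]  L1: P0=I P1=E P2=I  mem[L1]=50
3. P1: load  L0  bus=[-]  L0: P0=I P1=E P2=I  mem[L0]=0
4. P0: load  L0  bus=[BusRd]  L0: P0=S P1=S P2=I  mem[L0]=0
5. P1: load  L2  bus=[BusRd]  L2: P0=I P1=E P2=I  mem[L2]=80
6. P1: load  L0  bus=[-]  L0: P0=S P1=S P2=I  mem[L0]=0
7. P0: load  L0  bus=[-]  L0: P0=S P1=S P2=I  mem[L0]=0
8. P2: load  L1  bus=[BusRd]  L1: P0=I P1=S P2=S  mem[L1]=50
9. P2: store L2 := 50  bus=[BusRdX]  L2: P0=I P1=I P2=M  mem[L2]=80
10. P2: load  L0  bus=[BusRd]  L0: P0=S P1=S P2=S  mem[L0]=0
11. P1: store L0 := 9  bus=[BusUpgr]  L0: P0=I P1=M P2=I  mem[L0]=0
12. P0: store L1 := 26  bus=[BusRdX]  L1: P0=M P1=I P2=I  mem[L1]=50
13. P2: load  L0  bus=[BusRd,Flush]  L0: P0=I P1=S P2=S  mem[L0]=9
14. P2: load  L0  bus=[-]  L0: P0=I P1=S P2=S  mem[L0]=9
15. P1: load  L2  bus=[BusRd,Flush]  L2: P0=I P1=S P2=S  mem[L2]=50
16. P0: load  L1  bus=[-]  L1: P0=M P1=I P2=I  mem[L1]=50
17. P1: load  L0  bus=[-]  L0: P0=I P1=S P2=S  mem[L0]=9

bus = none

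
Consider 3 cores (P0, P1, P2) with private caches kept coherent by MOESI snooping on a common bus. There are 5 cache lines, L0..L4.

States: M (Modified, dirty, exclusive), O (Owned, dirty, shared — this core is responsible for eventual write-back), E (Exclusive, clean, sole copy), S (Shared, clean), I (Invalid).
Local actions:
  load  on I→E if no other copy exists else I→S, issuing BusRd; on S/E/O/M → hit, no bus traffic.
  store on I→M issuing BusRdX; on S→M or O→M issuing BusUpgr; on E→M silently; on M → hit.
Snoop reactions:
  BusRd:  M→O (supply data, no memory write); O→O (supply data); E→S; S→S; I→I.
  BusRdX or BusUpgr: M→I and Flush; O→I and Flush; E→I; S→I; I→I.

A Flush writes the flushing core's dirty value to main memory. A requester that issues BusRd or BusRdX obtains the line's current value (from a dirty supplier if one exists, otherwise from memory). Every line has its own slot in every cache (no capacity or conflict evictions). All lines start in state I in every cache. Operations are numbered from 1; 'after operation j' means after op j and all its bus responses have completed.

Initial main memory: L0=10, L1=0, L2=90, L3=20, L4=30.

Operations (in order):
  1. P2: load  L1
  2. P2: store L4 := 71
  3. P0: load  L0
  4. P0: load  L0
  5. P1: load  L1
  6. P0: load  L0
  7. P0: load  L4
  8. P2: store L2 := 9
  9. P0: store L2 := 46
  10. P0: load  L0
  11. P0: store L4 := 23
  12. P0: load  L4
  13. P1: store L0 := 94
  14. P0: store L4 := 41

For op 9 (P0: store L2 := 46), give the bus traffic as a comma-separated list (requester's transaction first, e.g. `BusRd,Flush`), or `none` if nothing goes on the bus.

[1] P2: load  L1 | P0:I, P1:I, P2:E(0) | bus: BusRd
[2] P2: store L4 := 71 | P0:I, P1:I, P2:M(71) | bus: BusRdX
[3] P0: load  L0 | P0:E(10), P1:I, P2:I | bus: BusRd
[4] P0: load  L0 | P0:E(10), P1:I, P2:I | bus: none
[5] P1: load  L1 | P0:I, P1:S(0), P2:S(0) | bus: BusRd
[6] P0: load  L0 | P0:E(10), P1:I, P2:I | bus: none
[7] P0: load  L4 | P0:S(71), P1:I, P2:O(71) | bus: BusRd
[8] P2: store L2 := 9 | P0:I, P1:I, P2:M(9) | bus: BusRdX
[9] P0: store L2 := 46 | P0:M(46), P1:I, P2:I | bus: BusRdX,Flush
[10] P0: load  L0 | P0:E(10), P1:I, P2:I | bus: none
[11] P0: store L4 := 23 | P0:M(23), P1:I, P2:I | bus: BusUpgr,Flush
[12] P0: load  L4 | P0:M(23), P1:I, P2:I | bus: none
[13] P1: store L0 := 94 | P0:I, P1:M(94), P2:I | bus: BusRdX
[14] P0: store L4 := 41 | P0:M(41), P1:I, P2:I | bus: none

bus = BusRdX,Flush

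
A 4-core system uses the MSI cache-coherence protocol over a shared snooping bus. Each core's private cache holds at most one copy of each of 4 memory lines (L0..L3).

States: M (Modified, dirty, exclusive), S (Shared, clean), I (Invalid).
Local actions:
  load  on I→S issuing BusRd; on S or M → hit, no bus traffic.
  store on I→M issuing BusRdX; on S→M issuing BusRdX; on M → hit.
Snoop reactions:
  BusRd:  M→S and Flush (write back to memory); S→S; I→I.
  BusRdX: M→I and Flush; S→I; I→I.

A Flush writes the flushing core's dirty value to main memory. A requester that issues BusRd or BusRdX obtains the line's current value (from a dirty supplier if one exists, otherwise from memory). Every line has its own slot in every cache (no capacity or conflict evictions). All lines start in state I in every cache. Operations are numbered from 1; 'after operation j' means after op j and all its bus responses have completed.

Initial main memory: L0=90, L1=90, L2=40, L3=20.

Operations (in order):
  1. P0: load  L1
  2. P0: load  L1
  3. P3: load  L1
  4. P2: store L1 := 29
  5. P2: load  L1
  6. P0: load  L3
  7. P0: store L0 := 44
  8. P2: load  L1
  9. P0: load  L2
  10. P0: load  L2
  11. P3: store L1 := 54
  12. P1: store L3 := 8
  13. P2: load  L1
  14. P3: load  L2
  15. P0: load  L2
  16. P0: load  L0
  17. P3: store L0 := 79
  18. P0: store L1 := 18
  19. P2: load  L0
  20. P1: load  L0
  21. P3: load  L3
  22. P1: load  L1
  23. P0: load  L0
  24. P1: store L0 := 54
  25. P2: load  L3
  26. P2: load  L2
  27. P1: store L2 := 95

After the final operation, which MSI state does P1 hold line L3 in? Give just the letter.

step 1: P0: load  L1  ⟶  SIII  (L1)  txn=BusRd  M[L1]=90
step 2: P0: load  L1  ⟶  SIII  (L1)  txn=∅  M[L1]=90
step 3: P3: load  L1  ⟶  SIIS  (L1)  txn=BusRd  M[L1]=90
step 4: P2: store L1 := 29  ⟶  IIMI  (L1)  txn=BusRdX  M[L1]=90
step 5: P2: load  L1  ⟶  IIMI  (L1)  txn=∅  M[L1]=90
step 6: P0: load  L3  ⟶  SIII  (L3)  txn=BusRd  M[L3]=20
step 7: P0: store L0 := 44  ⟶  MIII  (L0)  txn=BusRdX  M[L0]=90
step 8: P2: load  L1  ⟶  IIMI  (L1)  txn=∅  M[L1]=90
step 9: P0: load  L2  ⟶  SIII  (L2)  txn=BusRd  M[L2]=40
step 10: P0: load  L2  ⟶  SIII  (L2)  txn=∅  M[L2]=40
step 11: P3: store L1 := 54  ⟶  IIIM  (L1)  txn=BusRdX+Flush  M[L1]=29
step 12: P1: store L3 := 8  ⟶  IMII  (L3)  txn=BusRdX  M[L3]=20
step 13: P2: load  L1  ⟶  IISS  (L1)  txn=BusRd+Flush  M[L1]=54
step 14: P3: load  L2  ⟶  SIIS  (L2)  txn=BusRd  M[L2]=40
step 15: P0: load  L2  ⟶  SIIS  (L2)  txn=∅  M[L2]=40
step 16: P0: load  L0  ⟶  MIII  (L0)  txn=∅  M[L0]=90
step 17: P3: store L0 := 79  ⟶  IIIM  (L0)  txn=BusRdX+Flush  M[L0]=44
step 18: P0: store L1 := 18  ⟶  MIII  (L1)  txn=BusRdX  M[L1]=54
step 19: P2: load  L0  ⟶  IISS  (L0)  txn=BusRd+Flush  M[L0]=79
step 20: P1: load  L0  ⟶  ISSS  (L0)  txn=BusRd  M[L0]=79
step 21: P3: load  L3  ⟶  ISIS  (L3)  txn=BusRd+Flush  M[L3]=8
step 22: P1: load  L1  ⟶  SSII  (L1)  txn=BusRd+Flush  M[L1]=18
step 23: P0: load  L0  ⟶  SSSS  (L0)  txn=BusRd  M[L0]=79
step 24: P1: store L0 := 54  ⟶  IMII  (L0)  txn=BusRdX  M[L0]=79
step 25: P2: load  L3  ⟶  ISSS  (L3)  txn=BusRd  M[L3]=8
step 26: P2: load  L2  ⟶  SISS  (L2)  txn=BusRd  M[L2]=40
step 27: P1: store L2 := 95  ⟶  IMII  (L2)  txn=BusRdX  M[L2]=40

state = S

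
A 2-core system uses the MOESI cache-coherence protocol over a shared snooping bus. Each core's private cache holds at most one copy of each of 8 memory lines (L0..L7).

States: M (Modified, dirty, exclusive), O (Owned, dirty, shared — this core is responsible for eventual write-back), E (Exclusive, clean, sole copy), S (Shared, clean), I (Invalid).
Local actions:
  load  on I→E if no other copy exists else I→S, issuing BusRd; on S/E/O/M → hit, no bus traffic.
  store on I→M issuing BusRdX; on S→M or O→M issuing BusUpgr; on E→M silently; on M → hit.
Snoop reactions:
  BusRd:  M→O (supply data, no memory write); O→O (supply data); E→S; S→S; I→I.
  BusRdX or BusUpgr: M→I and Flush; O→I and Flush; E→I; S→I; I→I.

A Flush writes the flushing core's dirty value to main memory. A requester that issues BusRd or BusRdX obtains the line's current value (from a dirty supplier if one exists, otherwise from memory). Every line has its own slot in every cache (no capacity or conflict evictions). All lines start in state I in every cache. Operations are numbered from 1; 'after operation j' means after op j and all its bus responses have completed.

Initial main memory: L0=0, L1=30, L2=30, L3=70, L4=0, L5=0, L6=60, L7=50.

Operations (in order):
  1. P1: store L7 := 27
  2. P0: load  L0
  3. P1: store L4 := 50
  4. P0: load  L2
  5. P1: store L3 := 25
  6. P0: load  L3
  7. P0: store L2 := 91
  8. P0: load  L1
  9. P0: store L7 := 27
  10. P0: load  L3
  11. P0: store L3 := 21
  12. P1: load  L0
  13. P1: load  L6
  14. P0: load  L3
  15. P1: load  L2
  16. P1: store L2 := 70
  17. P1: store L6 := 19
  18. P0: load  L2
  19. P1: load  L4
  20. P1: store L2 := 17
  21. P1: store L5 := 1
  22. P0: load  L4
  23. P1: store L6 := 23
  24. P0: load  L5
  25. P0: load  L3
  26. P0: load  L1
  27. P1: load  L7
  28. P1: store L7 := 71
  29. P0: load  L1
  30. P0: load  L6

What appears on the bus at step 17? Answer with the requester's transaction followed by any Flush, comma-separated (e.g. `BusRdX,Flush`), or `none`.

bus = none

1. P1: store L7 := 27  bus=[BusRdX]  L7: P0=I P1=M  mem[L7]=50
2. P0: load  L0  bus=[BusRd]  L0: P0=E P1=I  mem[L0]=0
3. P1: store L4 := 50  bus=[BusRdX]  L4: P0=I P1=M  mem[L4]=0
4. P0: load  L2  bus=[BusRd]  L2: P0=E P1=I  mem[L2]=30
5. P1: store L3 := 25  bus=[BusRdX]  L3: P0=I P1=M  mem[L3]=70
6. P0: load  L3  bus=[BusRd]  L3: P0=S P1=O  mem[L3]=70
7. P0: store L2 := 91  bus=[-]  L2: P0=M P1=I  mem[L2]=30
8. P0: load  L1  bus=[BusRd]  L1: P0=E P1=I  mem[L1]=30
9. P0: store L7 := 27  bus=[BusRdX,Flush]  L7: P0=M P1=I  mem[L7]=27
10. P0: load  L3  bus=[-]  L3: P0=S P1=O  mem[L3]=70
11. P0: store L3 := 21  bus=[BusUpgr,Flush]  L3: P0=M P1=I  mem[L3]=25
12. P1: load  L0  bus=[BusRd]  L0: P0=S P1=S  mem[L0]=0
13. P1: load  L6  bus=[BusRd]  L6: P0=I P1=E  mem[L6]=60
14. P0: load  L3  bus=[-]  L3: P0=M P1=I  mem[L3]=25
15. P1: load  L2  bus=[BusRd]  L2: P0=O P1=S  mem[L2]=30
16. P1: store L2 := 70  bus=[BusUpgr,Flush]  L2: P0=I P1=M  mem[L2]=91
17. P1: store L6 := 19  bus=[-]  L6: P0=I P1=M  mem[L6]=60
18. P0: load  L2  bus=[BusRd]  L2: P0=S P1=O  mem[L2]=91
19. P1: load  L4  bus=[-]  L4: P0=I P1=M  mem[L4]=0
20. P1: store L2 := 17  bus=[BusUpgr]  L2: P0=I P1=M  mem[L2]=91
21. P1: store L5 := 1  bus=[BusRdX]  L5: P0=I P1=M  mem[L5]=0
22. P0: load  L4  bus=[BusRd]  L4: P0=S P1=O  mem[L4]=0
23. P1: store L6 := 23  bus=[-]  L6: P0=I P1=M  mem[L6]=60
24. P0: load  L5  bus=[BusRd]  L5: P0=S P1=O  mem[L5]=0
25. P0: load  L3  bus=[-]  L3: P0=M P1=I  mem[L3]=25
26. P0: load  L1  bus=[-]  L1: P0=E P1=I  mem[L1]=30
27. P1: load  L7  bus=[BusRd]  L7: P0=O P1=S  mem[L7]=27
28. P1: store L7 := 71  bus=[BusUpgr,Flush]  L7: P0=I P1=M  mem[L7]=27
29. P0: load  L1  bus=[-]  L1: P0=E P1=I  mem[L1]=30
30. P0: load  L6  bus=[BusRd]  L6: P0=S P1=O  mem[L6]=60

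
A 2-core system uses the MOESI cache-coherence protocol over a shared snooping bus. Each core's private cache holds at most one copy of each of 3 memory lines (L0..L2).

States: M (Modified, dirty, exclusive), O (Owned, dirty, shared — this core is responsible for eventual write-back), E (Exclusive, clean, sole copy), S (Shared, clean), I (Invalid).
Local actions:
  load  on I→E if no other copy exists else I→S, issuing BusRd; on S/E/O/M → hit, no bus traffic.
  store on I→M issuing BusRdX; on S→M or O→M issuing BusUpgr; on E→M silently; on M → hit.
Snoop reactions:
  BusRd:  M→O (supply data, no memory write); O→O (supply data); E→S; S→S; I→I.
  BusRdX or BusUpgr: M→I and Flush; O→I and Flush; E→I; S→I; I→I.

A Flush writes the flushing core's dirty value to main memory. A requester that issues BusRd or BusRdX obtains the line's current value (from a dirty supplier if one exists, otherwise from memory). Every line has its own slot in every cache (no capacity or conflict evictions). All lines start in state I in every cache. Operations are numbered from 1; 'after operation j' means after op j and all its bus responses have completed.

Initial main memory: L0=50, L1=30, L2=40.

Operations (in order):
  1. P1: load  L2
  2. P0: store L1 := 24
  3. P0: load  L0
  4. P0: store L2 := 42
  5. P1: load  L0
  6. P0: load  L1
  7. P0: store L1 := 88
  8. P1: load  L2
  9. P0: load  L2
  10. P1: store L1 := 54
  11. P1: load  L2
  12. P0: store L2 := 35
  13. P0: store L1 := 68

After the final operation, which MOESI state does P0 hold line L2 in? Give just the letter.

state = M

1. P1: load  L2  bus=[BusRd]  L2: P0=I P1=E  mem[L2]=40
2. P0: store L1 := 24  bus=[BusRdX]  L1: P0=M P1=I  mem[L1]=30
3. P0: load  L0  bus=[BusRd]  L0: P0=E P1=I  mem[L0]=50
4. P0: store L2 := 42  bus=[BusRdX]  L2: P0=M P1=I  mem[L2]=40
5. P1: load  L0  bus=[BusRd]  L0: P0=S P1=S  mem[L0]=50
6. P0: load  L1  bus=[-]  L1: P0=M P1=I  mem[L1]=30
7. P0: store L1 := 88  bus=[-]  L1: P0=M P1=I  mem[L1]=30
8. P1: load  L2  bus=[BusRd]  L2: P0=O P1=S  mem[L2]=40
9. P0: load  L2  bus=[-]  L2: P0=O P1=S  mem[L2]=40
10. P1: store L1 := 54  bus=[BusRdX,Flush]  L1: P0=I P1=M  mem[L1]=88
11. P1: load  L2  bus=[-]  L2: P0=O P1=S  mem[L2]=40
12. P0: store L2 := 35  bus=[BusUpgr]  L2: P0=M P1=I  mem[L2]=40
13. P0: store L1 := 68  bus=[BusRdX,Flush]  L1: P0=M P1=I  mem[L1]=54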